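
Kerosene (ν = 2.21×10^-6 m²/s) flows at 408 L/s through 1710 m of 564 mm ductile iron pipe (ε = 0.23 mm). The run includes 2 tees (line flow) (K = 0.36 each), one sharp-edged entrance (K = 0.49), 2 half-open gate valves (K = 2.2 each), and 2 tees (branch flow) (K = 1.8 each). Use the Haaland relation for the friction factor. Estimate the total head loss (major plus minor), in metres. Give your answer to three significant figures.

V = 4Q/(πD²) = 1.633 m/s; V²/2g = 0.1359 m
Re = 4.17×10^5, ε/D = 4.08×10^-4 → f = 0.01714 (Haaland)
Major: h_f = f(L/D)·V²/2g = 0.01714·3032·0.1359 = 7.062 m
Minor: ΣK = 9.21; h_m = ΣK·V²/2g = 1.252 m
Total H_L = 7.062 + 1.252 = 8.314 m

H_L ≈ 8.31 m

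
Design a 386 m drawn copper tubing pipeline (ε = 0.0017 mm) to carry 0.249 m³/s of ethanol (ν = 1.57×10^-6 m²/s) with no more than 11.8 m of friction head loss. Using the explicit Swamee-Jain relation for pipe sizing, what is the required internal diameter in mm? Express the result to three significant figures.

D ≈ 295 mm

Swamee-Jain (Type III): D = 0.66·[ε^1.25·(LQ²/(gh_f))^4.75 + ν·Q^9.4·(L/(gh_f))^5.2]^0.04
LQ²/(gh_f) = 0.2067; L/(gh_f) = 3.335
Term 1 = ε^1.25·(…)^4.75 = 3.44×10^-11; Term 2 = ν·Q^9.4·(…)^5.2 = 1.74×10^-9
D = 0.66·(3.44×10^-11 + 1.74×10^-9)^0.04 = 0.2948 m = 295 mm
Check: V = 3.65 m/s, Re = 6.85×10^5, f = 0.01250, h_f = 11.1 m ≈ 11.8 m ✓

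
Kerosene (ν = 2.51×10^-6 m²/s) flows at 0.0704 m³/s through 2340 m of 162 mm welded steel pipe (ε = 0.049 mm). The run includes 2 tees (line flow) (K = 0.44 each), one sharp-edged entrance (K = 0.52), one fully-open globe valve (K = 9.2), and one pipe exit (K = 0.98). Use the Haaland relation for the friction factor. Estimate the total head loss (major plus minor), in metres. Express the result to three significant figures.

H_L ≈ 156 m

V = 4Q/(πD²) = 3.415 m/s; V²/2g = 0.5946 m
Re = 2.20×10^5, ε/D = 3.02×10^-4 → f = 0.01734 (Haaland)
Major: h_f = f(L/D)·V²/2g = 0.01734·14444·0.5946 = 148.9 m
Minor: ΣK = 11.6; h_m = ΣK·V²/2g = 6.885 m
Total H_L = 148.9 + 6.885 = 155.8 m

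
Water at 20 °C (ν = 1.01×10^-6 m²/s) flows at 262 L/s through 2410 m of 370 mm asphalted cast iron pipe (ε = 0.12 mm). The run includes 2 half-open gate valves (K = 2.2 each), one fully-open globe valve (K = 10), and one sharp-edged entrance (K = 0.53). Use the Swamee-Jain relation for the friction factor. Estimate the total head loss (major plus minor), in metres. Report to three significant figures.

H_L ≈ 36.2 m

V = 4Q/(πD²) = 2.437 m/s; V²/2g = 0.3026 m
Re = 8.93×10^5, ε/D = 3.24×10^-4 → f = 0.01605 (Swamee-Jain)
Major: h_f = f(L/D)·V²/2g = 0.01605·6514·0.3026 = 31.63 m
Minor: ΣK = 14.9; h_m = ΣK·V²/2g = 4.518 m
Total H_L = 31.63 + 4.518 = 36.15 m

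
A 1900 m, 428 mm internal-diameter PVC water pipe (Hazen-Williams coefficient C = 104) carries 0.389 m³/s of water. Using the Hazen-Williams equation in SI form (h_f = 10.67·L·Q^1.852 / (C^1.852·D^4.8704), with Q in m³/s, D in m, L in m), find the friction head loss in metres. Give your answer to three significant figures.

h_f ≈ 40.5 m

h_f = 10.67·1900·0.389^1.852 / (104^1.852·0.428^4.8704) = 40.46 m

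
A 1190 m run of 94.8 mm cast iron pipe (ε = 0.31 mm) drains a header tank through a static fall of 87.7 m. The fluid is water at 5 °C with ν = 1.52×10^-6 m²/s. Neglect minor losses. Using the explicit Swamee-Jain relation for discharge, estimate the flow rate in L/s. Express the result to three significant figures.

Swamee-Jain (Type II): Q = -0.965·√(gD⁵h_f/L)·ln[ε/(3.7D) + √(3.17ν²L/(gD³h_f))]
√(gD⁵h_f/L) = √(9.81·0.0948⁵·87.7/1190) = 0.002353
ε/(3.7D) = 8.84×10^-4; √(3.17ν²L/(gD³h_f)) = 1.09×10^-4
Q = -0.965·0.002353·ln(9.928×10^-4) = 0.01570 m³/s
Check: V = 2.22 m/s, Re = 1.39×10^5, f = 0.02793, h_f = 88.4 m ≈ 87.7 m ✓

Q ≈ 15.7 L/s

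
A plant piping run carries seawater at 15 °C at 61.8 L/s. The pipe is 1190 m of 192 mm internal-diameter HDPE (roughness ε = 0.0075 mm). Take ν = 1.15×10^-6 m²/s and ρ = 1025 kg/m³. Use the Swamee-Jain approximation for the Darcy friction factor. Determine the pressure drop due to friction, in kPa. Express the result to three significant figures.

V = 4Q/(πD²) = 4·0.0618/(π·0.192²) = 2.134 m/s
Re = VD/ν = 2.134·0.192/1.15×10^-6 = 3.56×10^5 → turbulent
ε/D = 0.0075/192 = 3.91×10^-5
Swamee-Jain: f = 0.01441
h_f = f(L/D)V²/(2g) = 0.01441·(1190/0.192)·2.134²/(2·9.81) = 20.74 m
Δp = ρg·h_f = 1025·9.81·20.74 = 208.6 kPa

Δp ≈ 209 kPa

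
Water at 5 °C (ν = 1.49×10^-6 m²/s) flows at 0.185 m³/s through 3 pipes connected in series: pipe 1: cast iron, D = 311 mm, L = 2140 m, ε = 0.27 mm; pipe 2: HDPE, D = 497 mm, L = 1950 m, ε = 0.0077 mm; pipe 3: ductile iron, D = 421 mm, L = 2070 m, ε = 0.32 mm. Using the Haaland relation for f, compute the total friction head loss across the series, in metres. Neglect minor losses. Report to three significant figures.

Pipe 1: V = 2.435 m/s, Re = 5.08×10^5, ε/D = 8.68×10^-4, f = 0.01958, h_1 = f(L/D)V²/2g = 40.73 m
Pipe 2: V = 0.9536 m/s, Re = 3.18×10^5, ε/D = 1.55×10^-5, f = 0.01432, h_2 = f(L/D)V²/2g = 2.604 m
Pipe 3: V = 1.329 m/s, Re = 3.76×10^5, ε/D = 7.60×10^-4, f = 0.01925, h_3 = f(L/D)V²/2g = 8.522 m
Series → Q common, losses add: H = Σh = 51.86 m

H ≈ 51.9 m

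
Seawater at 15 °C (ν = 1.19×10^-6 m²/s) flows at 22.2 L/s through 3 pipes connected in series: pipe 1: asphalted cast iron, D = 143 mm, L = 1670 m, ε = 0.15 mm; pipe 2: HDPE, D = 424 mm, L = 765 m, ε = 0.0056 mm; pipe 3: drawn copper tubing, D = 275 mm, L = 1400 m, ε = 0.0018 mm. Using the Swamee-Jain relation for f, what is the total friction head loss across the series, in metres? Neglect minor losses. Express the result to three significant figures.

H ≈ 25.3 m

Pipe 1: V = 1.382 m/s, Re = 1.66×10^5, ε/D = 0.00105, f = 0.02163, h_1 = f(L/D)V²/2g = 24.60 m
Pipe 2: V = 0.1572 m/s, Re = 5.60×10^4, ε/D = 1.32×10^-5, f = 0.02030, h_2 = f(L/D)V²/2g = 0.04614 m
Pipe 3: V = 0.3738 m/s, Re = 8.64×10^4, ε/D = 6.55×10^-6, f = 0.01846, h_3 = f(L/D)V²/2g = 0.6691 m
Series → Q common, losses add: H = Σh = 25.32 m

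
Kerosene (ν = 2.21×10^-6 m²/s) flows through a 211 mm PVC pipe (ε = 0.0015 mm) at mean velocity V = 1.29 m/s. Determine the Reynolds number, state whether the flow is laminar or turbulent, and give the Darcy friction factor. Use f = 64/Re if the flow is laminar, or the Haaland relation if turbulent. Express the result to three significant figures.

Re = VD/ν = 1.290·0.211/2.21×10^-6 = 1.23×10^5
Re > 4000 → turbulent; ε/D = 7.11×10^-6
Haaland: f = 0.01710

Re ≈ 1.23×10^5; turbulent; f ≈ 0.0171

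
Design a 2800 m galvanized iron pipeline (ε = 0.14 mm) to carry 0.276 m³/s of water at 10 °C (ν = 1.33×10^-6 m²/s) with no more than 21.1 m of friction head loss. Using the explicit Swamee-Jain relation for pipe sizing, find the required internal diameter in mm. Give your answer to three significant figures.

Swamee-Jain (Type III): D = 0.66·[ε^1.25·(LQ²/(gh_f))^4.75 + ν·Q^9.4·(L/(gh_f))^5.2]^0.04
LQ²/(gh_f) = 1.030; L/(gh_f) = 13.53
Term 1 = ε^1.25·(…)^4.75 = 1.76×10^-5; Term 2 = ν·Q^9.4·(…)^5.2 = 5.63×10^-6
D = 0.66·(1.76×10^-5 + 5.63×10^-6)^0.04 = 0.4307 m = 431 mm
Check: V = 1.89 m/s, Re = 6.13×10^5, f = 0.01636, h_f = 19.5 m ≈ 21.1 m ✓

D ≈ 431 mm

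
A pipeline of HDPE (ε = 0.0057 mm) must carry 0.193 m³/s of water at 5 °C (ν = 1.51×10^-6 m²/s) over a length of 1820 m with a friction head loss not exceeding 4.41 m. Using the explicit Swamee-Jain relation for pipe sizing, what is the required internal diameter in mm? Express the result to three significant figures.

D ≈ 453 mm

Swamee-Jain (Type III): D = 0.66·[ε^1.25·(LQ²/(gh_f))^4.75 + ν·Q^9.4·(L/(gh_f))^5.2]^0.04
LQ²/(gh_f) = 1.567; L/(gh_f) = 42.07
Term 1 = ε^1.25·(…)^4.75 = 2.35×10^-6; Term 2 = ν·Q^9.4·(…)^5.2 = 8.09×10^-5
D = 0.66·(2.35×10^-6 + 8.09×10^-5)^0.04 = 0.4533 m = 453 mm
Check: V = 1.20 m/s, Re = 3.59×10^5, f = 0.01407, h_f = 4.12 m ≈ 4.41 m ✓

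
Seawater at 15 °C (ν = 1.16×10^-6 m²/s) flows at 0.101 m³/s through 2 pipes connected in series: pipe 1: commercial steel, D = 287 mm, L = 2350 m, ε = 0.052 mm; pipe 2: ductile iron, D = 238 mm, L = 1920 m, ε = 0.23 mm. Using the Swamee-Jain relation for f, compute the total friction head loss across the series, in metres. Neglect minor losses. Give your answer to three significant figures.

H ≈ 58.9 m

Pipe 1: V = 1.561 m/s, Re = 3.86×10^5, ε/D = 1.81×10^-4, f = 0.01572, h_1 = f(L/D)V²/2g = 15.99 m
Pipe 2: V = 2.270 m/s, Re = 4.66×10^5, ε/D = 9.66×10^-4, f = 0.02025, h_2 = f(L/D)V²/2g = 42.92 m
Series → Q common, losses add: H = Σh = 58.91 m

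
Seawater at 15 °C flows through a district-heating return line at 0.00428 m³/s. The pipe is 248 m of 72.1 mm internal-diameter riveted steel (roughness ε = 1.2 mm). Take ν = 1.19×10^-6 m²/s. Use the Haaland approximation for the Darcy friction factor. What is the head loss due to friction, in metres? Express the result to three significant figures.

h_f ≈ 8.89 m

V = 4Q/(πD²) = 4·0.00428/(π·0.0721²) = 1.048 m/s
Re = VD/ν = 1.048·0.0721/1.19×10^-6 = 6.35×10^4 → turbulent
ε/D = 1.2/72.1 = 0.0166
Haaland: f = 0.04613
h_f = f(L/D)V²/(2g) = 0.04613·(248/0.0721)·1.048²/(2·9.81) = 8.888 m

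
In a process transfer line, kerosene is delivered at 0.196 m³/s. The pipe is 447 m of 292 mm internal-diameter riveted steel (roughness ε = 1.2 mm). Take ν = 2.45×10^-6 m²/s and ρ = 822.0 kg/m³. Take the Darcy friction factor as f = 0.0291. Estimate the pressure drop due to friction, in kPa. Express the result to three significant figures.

Δp ≈ 157 kPa

V = 4Q/(πD²) = 4·0.196/(π·0.292²) = 2.927 m/s
h_f = f(L/D)V²/(2g) = 0.02910·(447/0.292)·2.927²/(2·9.81) = 19.45 m
Δp = ρg·h_f = 822.0·9.81·19.45 = 156.8 kPa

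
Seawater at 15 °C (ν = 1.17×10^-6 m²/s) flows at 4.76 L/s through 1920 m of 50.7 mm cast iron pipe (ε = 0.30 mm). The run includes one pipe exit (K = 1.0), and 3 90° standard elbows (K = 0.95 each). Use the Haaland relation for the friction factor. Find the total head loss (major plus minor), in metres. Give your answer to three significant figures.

H_L ≈ 353 m

V = 4Q/(πD²) = 2.358 m/s; V²/2g = 0.2833 m
Re = 1.02×10^5, ε/D = 0.00592 → f = 0.03279 (Haaland)
Major: h_f = f(L/D)·V²/2g = 0.03279·37870·0.2833 = 351.9 m
Minor: ΣK = 3.85; h_m = ΣK·V²/2g = 1.091 m
Total H_L = 351.9 + 1.091 = 352.9 m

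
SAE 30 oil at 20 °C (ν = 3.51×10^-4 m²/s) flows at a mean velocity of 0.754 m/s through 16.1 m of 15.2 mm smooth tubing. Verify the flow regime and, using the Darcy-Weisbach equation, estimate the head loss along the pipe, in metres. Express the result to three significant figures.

h_f ≈ 60.2 m

Re = VD/ν = 0.754·0.01520/3.51×10^-4 = 32.7 → laminar (Re < 2300)
f = 64/Re = 1.960
h_f = f(L/D)V²/(2g) = 1.960·(16.1/0.01520)·0.754²/(2·9.81) = 60.16 m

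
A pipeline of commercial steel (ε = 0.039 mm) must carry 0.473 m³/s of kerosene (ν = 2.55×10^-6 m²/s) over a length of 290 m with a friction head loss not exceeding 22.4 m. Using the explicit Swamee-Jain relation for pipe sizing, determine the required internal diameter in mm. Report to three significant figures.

D ≈ 324 mm

Swamee-Jain (Type III): D = 0.66·[ε^1.25·(LQ²/(gh_f))^4.75 + ν·Q^9.4·(L/(gh_f))^5.2]^0.04
LQ²/(gh_f) = 0.2953; L/(gh_f) = 1.320
Term 1 = ε^1.25·(…)^4.75 = 9.38×10^-9; Term 2 = ν·Q^9.4·(…)^5.2 = 9.48×10^-9
D = 0.66·(9.38×10^-9 + 9.48×10^-9)^0.04 = 0.3240 m = 324 mm
Check: V = 5.74 m/s, Re = 7.29×10^5, f = 0.01416, h_f = 21.3 m ≈ 22.4 m ✓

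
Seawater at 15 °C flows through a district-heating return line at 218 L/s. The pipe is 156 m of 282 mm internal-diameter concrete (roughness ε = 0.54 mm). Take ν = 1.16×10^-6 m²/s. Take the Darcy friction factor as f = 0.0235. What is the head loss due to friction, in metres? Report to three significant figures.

h_f ≈ 8.07 m

V = 4Q/(πD²) = 4·0.218/(π·0.282²) = 3.490 m/s
h_f = f(L/D)V²/(2g) = 0.02350·(156/0.282)·3.490²/(2·9.81) = 8.072 m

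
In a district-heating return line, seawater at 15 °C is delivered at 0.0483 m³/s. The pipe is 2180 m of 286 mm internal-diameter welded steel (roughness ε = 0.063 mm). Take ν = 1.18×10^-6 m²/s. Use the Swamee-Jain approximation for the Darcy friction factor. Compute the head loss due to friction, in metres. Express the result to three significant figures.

h_f ≈ 3.84 m

V = 4Q/(πD²) = 4·0.0483/(π·0.286²) = 0.7518 m/s
Re = VD/ν = 0.7518·0.286/1.18×10^-6 = 1.82×10^5 → turbulent
ε/D = 0.063/286 = 2.20×10^-4
Swamee-Jain: f = 0.01748
h_f = f(L/D)V²/(2g) = 0.01748·(2180/0.286)·0.7518²/(2·9.81) = 3.839 m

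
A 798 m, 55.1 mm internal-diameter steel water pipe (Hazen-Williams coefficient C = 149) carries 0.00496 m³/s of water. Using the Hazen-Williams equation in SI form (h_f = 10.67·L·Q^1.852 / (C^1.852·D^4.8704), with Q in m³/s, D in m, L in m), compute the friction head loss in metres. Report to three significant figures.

h_f = 10.67·798·0.00496^1.852 / (149^1.852·0.0551^4.8704) = 58.69 m

h_f ≈ 58.7 m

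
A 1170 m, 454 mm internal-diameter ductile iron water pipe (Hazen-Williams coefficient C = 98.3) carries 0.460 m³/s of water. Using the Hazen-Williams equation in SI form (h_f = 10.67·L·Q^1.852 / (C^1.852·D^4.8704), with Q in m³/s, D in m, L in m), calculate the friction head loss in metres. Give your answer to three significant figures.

h_f = 10.67·1170·0.460^1.852 / (98.3^1.852·0.454^4.8704) = 28.30 m

h_f ≈ 28.3 m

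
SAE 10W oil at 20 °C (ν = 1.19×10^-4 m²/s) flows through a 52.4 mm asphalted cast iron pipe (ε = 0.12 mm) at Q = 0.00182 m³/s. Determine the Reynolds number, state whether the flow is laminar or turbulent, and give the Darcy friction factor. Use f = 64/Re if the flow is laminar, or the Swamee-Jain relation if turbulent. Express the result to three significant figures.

Re ≈ 372; laminar; f = 64/Re ≈ 0.172

V = 4Q/(πD²) = 0.8440 m/s
Re = VD/ν = 0.8440·0.0524/1.19×10^-4 = 372
Re < 2300 → laminar → f = 64/Re = 0.1722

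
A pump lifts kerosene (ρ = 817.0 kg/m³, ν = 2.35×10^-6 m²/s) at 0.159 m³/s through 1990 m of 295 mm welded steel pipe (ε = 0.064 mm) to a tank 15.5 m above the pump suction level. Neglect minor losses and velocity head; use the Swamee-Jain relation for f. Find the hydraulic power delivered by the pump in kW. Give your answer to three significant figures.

P_hyd ≈ 58.9 kW

V = 4Q/(πD²) = 2.326 m/s; Re = 2.92×10^5; ε/D = 2.17×10^-4; f = 0.01649
h_f = f(L/D)V²/2g = 30.69 m
Total head H = z + h_f = 15.5 + 30.69 = 46.19 m
P_hyd = ρgQH = 817.0·9.81·0.159·46.19 = 58.86 kW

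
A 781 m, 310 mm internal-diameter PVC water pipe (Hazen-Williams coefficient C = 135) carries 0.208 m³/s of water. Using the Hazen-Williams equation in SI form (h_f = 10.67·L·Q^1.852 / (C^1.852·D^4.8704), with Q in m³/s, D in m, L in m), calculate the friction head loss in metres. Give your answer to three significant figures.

h_f = 10.67·781·0.208^1.852 / (135^1.852·0.310^4.8704) = 15.48 m

h_f ≈ 15.5 m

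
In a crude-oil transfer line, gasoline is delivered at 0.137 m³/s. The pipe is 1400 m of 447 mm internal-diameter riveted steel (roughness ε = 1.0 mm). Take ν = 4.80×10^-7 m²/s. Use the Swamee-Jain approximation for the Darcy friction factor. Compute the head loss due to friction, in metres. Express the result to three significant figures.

h_f ≈ 2.97 m

V = 4Q/(πD²) = 4·0.137/(π·0.447²) = 0.8730 m/s
Re = VD/ν = 0.8730·0.447/4.80×10^-7 = 8.13×10^5 → turbulent
ε/D = 1.0/447 = 0.00224
Swamee-Jain: f = 0.02443
h_f = f(L/D)V²/(2g) = 0.02443·(1400/0.447)·0.8730²/(2·9.81) = 2.972 m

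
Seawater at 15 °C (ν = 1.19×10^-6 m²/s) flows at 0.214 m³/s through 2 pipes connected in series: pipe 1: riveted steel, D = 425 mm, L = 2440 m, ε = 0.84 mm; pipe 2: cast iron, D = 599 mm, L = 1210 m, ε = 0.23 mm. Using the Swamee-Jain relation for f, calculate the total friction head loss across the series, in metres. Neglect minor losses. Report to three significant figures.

Pipe 1: V = 1.509 m/s, Re = 5.39×10^5, ε/D = 0.00198, f = 0.02380, h_1 = f(L/D)V²/2g = 15.85 m
Pipe 2: V = 0.7594 m/s, Re = 3.82×10^5, ε/D = 3.84×10^-4, f = 0.01730, h_2 = f(L/D)V²/2g = 1.027 m
Series → Q common, losses add: H = Σh = 16.87 m

H ≈ 16.9 m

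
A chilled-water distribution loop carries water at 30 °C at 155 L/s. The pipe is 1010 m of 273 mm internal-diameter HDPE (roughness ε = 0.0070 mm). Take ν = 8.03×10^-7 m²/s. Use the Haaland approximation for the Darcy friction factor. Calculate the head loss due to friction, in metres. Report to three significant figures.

h_f ≈ 16.2 m

V = 4Q/(πD²) = 4·0.155/(π·0.273²) = 2.648 m/s
Re = VD/ν = 2.648·0.273/8.03×10^-7 = 9.00×10^5 → turbulent
ε/D = 0.0070/273 = 2.56×10^-5
Haaland: f = 0.01225
h_f = f(L/D)V²/(2g) = 0.01225·(1010/0.273)·2.648²/(2·9.81) = 16.19 m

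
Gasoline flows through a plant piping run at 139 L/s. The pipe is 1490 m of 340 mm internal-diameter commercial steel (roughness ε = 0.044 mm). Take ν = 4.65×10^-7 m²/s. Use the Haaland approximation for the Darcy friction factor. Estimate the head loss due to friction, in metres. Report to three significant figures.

V = 4Q/(πD²) = 4·0.139/(π·0.340²) = 1.531 m/s
Re = VD/ν = 1.531·0.340/4.65×10^-7 = 1.12×10^6 → turbulent
ε/D = 0.044/340 = 1.29×10^-4
Haaland: f = 0.01364
h_f = f(L/D)V²/(2g) = 0.01364·(1490/0.340)·1.531²/(2·9.81) = 7.139 m

h_f ≈ 7.14 m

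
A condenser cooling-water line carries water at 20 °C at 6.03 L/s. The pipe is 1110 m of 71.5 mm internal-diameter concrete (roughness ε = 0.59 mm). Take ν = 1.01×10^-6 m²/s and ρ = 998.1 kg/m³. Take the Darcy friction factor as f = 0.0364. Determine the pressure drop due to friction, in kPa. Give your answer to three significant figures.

V = 4Q/(πD²) = 4·0.00603/(π·0.0715²) = 1.502 m/s
h_f = f(L/D)V²/(2g) = 0.03640·(1110/0.0715)·1.502²/(2·9.81) = 64.96 m
Δp = ρg·h_f = 998.1·9.81·64.96 = 636.1 kPa

Δp ≈ 636 kPa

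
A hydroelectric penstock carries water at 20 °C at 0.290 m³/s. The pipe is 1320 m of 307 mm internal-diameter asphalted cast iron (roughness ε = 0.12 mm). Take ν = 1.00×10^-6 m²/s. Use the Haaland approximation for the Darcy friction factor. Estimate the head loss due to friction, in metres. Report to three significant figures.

h_f ≈ 54.8 m

V = 4Q/(πD²) = 4·0.290/(π·0.307²) = 3.918 m/s
Re = VD/ν = 3.918·0.307/1.00×10^-6 = 1.20×10^6 → turbulent
ε/D = 0.12/307 = 3.91×10^-4
Haaland: f = 0.01629
h_f = f(L/D)V²/(2g) = 0.01629·(1320/0.307)·3.918²/(2·9.81) = 54.78 m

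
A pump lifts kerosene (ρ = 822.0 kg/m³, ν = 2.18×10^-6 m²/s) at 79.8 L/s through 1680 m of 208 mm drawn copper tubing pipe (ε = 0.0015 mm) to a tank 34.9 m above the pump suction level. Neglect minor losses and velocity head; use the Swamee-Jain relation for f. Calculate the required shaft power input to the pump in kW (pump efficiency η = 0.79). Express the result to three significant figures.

V = 4Q/(πD²) = 2.348 m/s; Re = 2.24×10^5; ε/D = 7.21×10^-6; f = 0.01526
h_f = f(L/D)V²/2g = 34.66 m
Total head H = z + h_f = 34.9 + 34.66 = 69.56 m
P_hyd = ρgQH = 822.0·9.81·0.0798·69.56 = 44.76 kW
P_shaft = P_hyd/η = 44.76/0.79 = 56.66 kW

P_shaft ≈ 56.7 kW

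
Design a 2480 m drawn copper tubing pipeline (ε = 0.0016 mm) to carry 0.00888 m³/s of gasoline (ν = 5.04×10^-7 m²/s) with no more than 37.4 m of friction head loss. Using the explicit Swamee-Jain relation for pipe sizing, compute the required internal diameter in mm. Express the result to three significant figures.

Swamee-Jain (Type III): D = 0.66·[ε^1.25·(LQ²/(gh_f))^4.75 + ν·Q^9.4·(L/(gh_f))^5.2]^0.04
LQ²/(gh_f) = 5.330×10^-4; L/(gh_f) = 6.759
Term 1 = ε^1.25·(…)^4.75 = 1.61×10^-23; Term 2 = ν·Q^9.4·(…)^5.2 = 5.41×10^-22
D = 0.66·(1.61×10^-23 + 5.41×10^-22)^0.04 = 0.09319 m = 93.2 mm
Check: V = 1.30 m/s, Re = 2.41×10^5, f = 0.01516, h_f = 34.9 m ≈ 37.4 m ✓

D ≈ 93.2 mm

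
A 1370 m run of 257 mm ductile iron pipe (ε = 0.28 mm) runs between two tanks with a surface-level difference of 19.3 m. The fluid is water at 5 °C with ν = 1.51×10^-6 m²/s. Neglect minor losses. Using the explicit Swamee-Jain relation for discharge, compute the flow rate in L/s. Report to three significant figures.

Q ≈ 95.6 L/s

Swamee-Jain (Type II): Q = -0.965·√(gD⁵h_f/L)·ln[ε/(3.7D) + √(3.17ν²L/(gD³h_f))]
√(gD⁵h_f/L) = √(9.81·0.257⁵·19.3/1370) = 0.01245
ε/(3.7D) = 2.94×10^-4; √(3.17ν²L/(gD³h_f)) = 5.55×10^-5
Q = -0.965·0.01245·ln(3.500×10^-4) = 0.09559 m³/s
Check: V = 1.84 m/s, Re = 3.14×10^5, f = 0.02107, h_f = 19.4 m ≈ 19.3 m ✓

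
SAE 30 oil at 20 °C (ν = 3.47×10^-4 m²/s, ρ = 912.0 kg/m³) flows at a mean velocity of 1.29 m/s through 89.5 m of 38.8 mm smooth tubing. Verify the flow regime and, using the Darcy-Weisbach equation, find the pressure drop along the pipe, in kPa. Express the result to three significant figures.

Δp ≈ 777 kPa

Re = VD/ν = 1.29·0.03880/3.47×10^-4 = 144 → laminar (Re < 2300)
f = 64/Re = 0.4437
h_f = f(L/D)V²/(2g) = 0.4437·(89.5/0.03880)·1.29²/(2·9.81) = 86.81 m
Δp = ρg·h_f = 912.0·9.81·86.81 = 776.6 kPa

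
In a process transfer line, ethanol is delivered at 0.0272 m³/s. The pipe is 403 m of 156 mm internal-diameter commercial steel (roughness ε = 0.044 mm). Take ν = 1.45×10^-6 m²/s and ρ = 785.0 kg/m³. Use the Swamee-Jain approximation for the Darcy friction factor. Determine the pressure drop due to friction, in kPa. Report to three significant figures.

V = 4Q/(πD²) = 4·0.0272/(π·0.156²) = 1.423 m/s
Re = VD/ν = 1.423·0.156/1.45×10^-6 = 1.53×10^5 → turbulent
ε/D = 0.044/156 = 2.82×10^-4
Swamee-Jain: f = 0.01827
h_f = f(L/D)V²/(2g) = 0.01827·(403/0.156)·1.423²/(2·9.81) = 4.872 m
Δp = ρg·h_f = 785.0·9.81·4.872 = 37.52 kPa

Δp ≈ 37.5 kPa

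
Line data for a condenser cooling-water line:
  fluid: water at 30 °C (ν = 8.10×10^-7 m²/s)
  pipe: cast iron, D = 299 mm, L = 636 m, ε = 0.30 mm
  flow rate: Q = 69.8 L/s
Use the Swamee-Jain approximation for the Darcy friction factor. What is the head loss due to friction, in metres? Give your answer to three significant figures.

h_f ≈ 2.21 m

V = 4Q/(πD²) = 4·0.0698/(π·0.299²) = 0.9941 m/s
Re = VD/ν = 0.9941·0.299/8.10×10^-7 = 3.67×10^5 → turbulent
ε/D = 0.30/299 = 0.00100
Swamee-Jain: f = 0.02059
h_f = f(L/D)V²/(2g) = 0.02059·(636/0.299)·0.9941²/(2·9.81) = 2.206 m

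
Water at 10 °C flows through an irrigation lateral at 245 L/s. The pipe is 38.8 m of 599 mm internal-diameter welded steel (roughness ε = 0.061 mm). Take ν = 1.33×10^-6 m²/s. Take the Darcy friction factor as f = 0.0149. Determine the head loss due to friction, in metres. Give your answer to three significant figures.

h_f ≈ 0.0372 m

V = 4Q/(πD²) = 4·0.245/(π·0.599²) = 0.8694 m/s
h_f = f(L/D)V²/(2g) = 0.01490·(38.8/0.599)·0.8694²/(2·9.81) = 0.03718 m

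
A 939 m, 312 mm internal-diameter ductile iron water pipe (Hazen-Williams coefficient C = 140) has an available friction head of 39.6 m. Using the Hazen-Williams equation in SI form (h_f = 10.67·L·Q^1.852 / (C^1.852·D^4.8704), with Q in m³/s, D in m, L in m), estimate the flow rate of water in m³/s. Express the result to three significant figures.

Q ≈ 0.330 m³/s

Rearranging: Q = [h_f·C^1.852·D^4.8704 / (10.67·L)]^(1/1.852)
Q = [39.6·140^1.852·0.312^4.8704 / (10.67·939)]^0.540 = 0.3298 m³/s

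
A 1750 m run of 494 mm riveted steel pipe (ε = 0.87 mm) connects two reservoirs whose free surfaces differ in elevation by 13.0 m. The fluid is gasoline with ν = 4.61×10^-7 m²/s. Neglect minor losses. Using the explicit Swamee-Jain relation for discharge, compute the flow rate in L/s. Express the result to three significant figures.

Q ≈ 341 L/s

Swamee-Jain (Type II): Q = -0.965·√(gD⁵h_f/L)·ln[ε/(3.7D) + √(3.17ν²L/(gD³h_f))]
√(gD⁵h_f/L) = √(9.81·0.494⁵·13.0/1750) = 0.04630
ε/(3.7D) = 4.76×10^-4; √(3.17ν²L/(gD³h_f)) = 8.76×10^-6
Q = -0.965·0.04630·ln(4.847×10^-4) = 0.3410 m³/s
Check: V = 1.78 m/s, Re = 1.91×10^6, f = 0.02281, h_f = 13.0 m ≈ 13.0 m ✓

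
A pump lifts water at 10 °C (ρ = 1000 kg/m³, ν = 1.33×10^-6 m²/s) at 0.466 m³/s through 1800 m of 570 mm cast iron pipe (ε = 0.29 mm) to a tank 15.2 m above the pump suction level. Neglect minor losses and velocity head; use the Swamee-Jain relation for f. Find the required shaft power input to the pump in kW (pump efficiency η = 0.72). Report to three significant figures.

P_shaft ≈ 156 kW

V = 4Q/(πD²) = 1.826 m/s; Re = 7.83×10^5; ε/D = 5.09×10^-4; f = 0.01750
h_f = f(L/D)V²/2g = 9.392 m
Total head H = z + h_f = 15.2 + 9.392 = 24.59 m
P_hyd = ρgQH = 1000·9.81·0.466·24.59 = 112.4 kW
P_shaft = P_hyd/η = 112.4/0.72 = 156.1 kW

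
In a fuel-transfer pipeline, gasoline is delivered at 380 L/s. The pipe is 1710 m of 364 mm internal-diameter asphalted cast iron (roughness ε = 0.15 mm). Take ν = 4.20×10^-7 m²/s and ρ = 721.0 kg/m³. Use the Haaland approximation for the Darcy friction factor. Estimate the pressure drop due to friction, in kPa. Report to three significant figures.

Δp ≈ 366 kPa

V = 4Q/(πD²) = 4·0.380/(π·0.364²) = 3.652 m/s
Re = VD/ν = 3.652·0.364/4.20×10^-7 = 3.16×10^6 → turbulent
ε/D = 0.15/364 = 4.12×10^-4
Haaland: f = 0.01620
h_f = f(L/D)V²/(2g) = 0.01620·(1710/0.364)·3.652²/(2·9.81) = 51.71 m
Δp = ρg·h_f = 721.0·9.81·51.71 = 365.7 kPa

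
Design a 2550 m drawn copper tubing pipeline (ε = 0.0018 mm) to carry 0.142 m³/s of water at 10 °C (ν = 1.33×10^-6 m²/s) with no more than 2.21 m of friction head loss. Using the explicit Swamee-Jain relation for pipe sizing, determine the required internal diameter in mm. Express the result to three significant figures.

D ≈ 497 mm

Swamee-Jain (Type III): D = 0.66·[ε^1.25·(LQ²/(gh_f))^4.75 + ν·Q^9.4·(L/(gh_f))^5.2]^0.04
LQ²/(gh_f) = 2.372; L/(gh_f) = 117.6
Term 1 = ε^1.25·(…)^4.75 = 3.99×10^-6; Term 2 = ν·Q^9.4·(…)^5.2 = 8.35×10^-4
D = 0.66·(3.99×10^-6 + 8.35×10^-4)^0.04 = 0.4972 m = 497 mm
Check: V = 0.731 m/s, Re = 2.73×10^5, f = 0.01467, h_f = 2.05 m ≈ 2.21 m ✓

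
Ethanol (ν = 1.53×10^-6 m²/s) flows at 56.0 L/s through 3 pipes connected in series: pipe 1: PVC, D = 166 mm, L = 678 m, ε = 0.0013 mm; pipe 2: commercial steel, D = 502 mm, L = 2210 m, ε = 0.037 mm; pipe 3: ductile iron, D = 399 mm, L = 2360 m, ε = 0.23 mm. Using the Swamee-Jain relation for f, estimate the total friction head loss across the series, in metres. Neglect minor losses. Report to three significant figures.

H ≈ 22.0 m

Pipe 1: V = 2.588 m/s, Re = 2.81×10^5, ε/D = 7.83×10^-6, f = 0.01464, h_1 = f(L/D)V²/2g = 20.41 m
Pipe 2: V = 0.2829 m/s, Re = 9.28×10^4, ε/D = 7.37×10^-5, f = 0.01857, h_2 = f(L/D)V²/2g = 0.3335 m
Pipe 3: V = 0.4479 m/s, Re = 1.17×10^5, ε/D = 5.76×10^-4, f = 0.02037, h_3 = f(L/D)V²/2g = 1.232 m
Series → Q common, losses add: H = Σh = 21.97 m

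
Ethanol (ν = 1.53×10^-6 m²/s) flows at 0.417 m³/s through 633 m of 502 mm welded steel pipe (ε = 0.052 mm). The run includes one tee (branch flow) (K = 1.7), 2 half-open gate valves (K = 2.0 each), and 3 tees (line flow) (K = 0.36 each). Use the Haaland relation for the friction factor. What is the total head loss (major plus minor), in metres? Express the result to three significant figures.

H_L ≈ 5.48 m

V = 4Q/(πD²) = 2.107 m/s; V²/2g = 0.2262 m
Re = 6.91×10^5, ε/D = 1.04×10^-4 → f = 0.01382 (Haaland)
Major: h_f = f(L/D)·V²/2g = 0.01382·1261·0.2262 = 3.943 m
Minor: ΣK = 6.78; h_m = ΣK·V²/2g = 1.534 m
Total H_L = 3.943 + 1.534 = 5.477 m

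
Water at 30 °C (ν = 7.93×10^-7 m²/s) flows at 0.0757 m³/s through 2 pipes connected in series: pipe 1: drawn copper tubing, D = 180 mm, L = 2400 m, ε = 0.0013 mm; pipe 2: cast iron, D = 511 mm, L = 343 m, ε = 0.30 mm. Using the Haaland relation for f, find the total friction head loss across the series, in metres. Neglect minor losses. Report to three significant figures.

H ≈ 75.2 m

Pipe 1: V = 2.975 m/s, Re = 6.75×10^5, ε/D = 7.22×10^-6, f = 0.01249, h_1 = f(L/D)V²/2g = 75.10 m
Pipe 2: V = 0.3691 m/s, Re = 2.38×10^5, ε/D = 5.87×10^-4, f = 0.01884, h_2 = f(L/D)V²/2g = 0.08781 m
Series → Q common, losses add: H = Σh = 75.19 m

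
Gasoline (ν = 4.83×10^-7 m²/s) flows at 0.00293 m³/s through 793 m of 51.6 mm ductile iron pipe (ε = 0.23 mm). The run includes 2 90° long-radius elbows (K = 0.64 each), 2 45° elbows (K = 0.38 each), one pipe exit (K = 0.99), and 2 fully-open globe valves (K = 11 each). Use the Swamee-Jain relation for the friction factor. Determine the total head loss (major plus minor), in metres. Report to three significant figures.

H_L ≈ 49.0 m

V = 4Q/(πD²) = 1.401 m/s; V²/2g = 0.1001 m
Re = 1.50×10^5, ε/D = 0.00446 → f = 0.03023 (Swamee-Jain)
Major: h_f = f(L/D)·V²/2g = 0.03023·15368·0.1001 = 46.48 m
Minor: ΣK = 25.0; h_m = ΣK·V²/2g = 2.504 m
Total H_L = 46.48 + 2.504 = 48.99 m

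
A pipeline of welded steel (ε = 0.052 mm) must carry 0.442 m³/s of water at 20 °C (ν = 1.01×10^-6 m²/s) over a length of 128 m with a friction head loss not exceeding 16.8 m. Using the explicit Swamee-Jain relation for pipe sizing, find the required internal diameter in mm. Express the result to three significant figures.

Swamee-Jain (Type III): D = 0.66·[ε^1.25·(LQ²/(gh_f))^4.75 + ν·Q^9.4·(L/(gh_f))^5.2]^0.04
LQ²/(gh_f) = 0.1517; L/(gh_f) = 0.7767
Term 1 = ε^1.25·(…)^4.75 = 5.69×10^-10; Term 2 = ν·Q^9.4·(…)^5.2 = 1.26×10^-10
D = 0.66·(5.69×10^-10 + 1.26×10^-10)^0.04 = 0.2839 m = 284 mm
Check: V = 6.98 m/s, Re = 1.96×10^6, f = 0.01412, h_f = 15.8 m ≈ 16.8 m ✓

D ≈ 284 mm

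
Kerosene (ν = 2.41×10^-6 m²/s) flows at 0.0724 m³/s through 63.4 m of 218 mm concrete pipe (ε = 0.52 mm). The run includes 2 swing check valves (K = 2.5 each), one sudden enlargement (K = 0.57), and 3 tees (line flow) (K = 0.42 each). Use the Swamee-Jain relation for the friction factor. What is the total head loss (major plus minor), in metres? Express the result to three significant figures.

H_L ≈ 2.74 m

V = 4Q/(πD²) = 1.940 m/s; V²/2g = 0.1918 m
Re = 1.75×10^5, ε/D = 0.00239 → f = 0.02564 (Swamee-Jain)
Major: h_f = f(L/D)·V²/2g = 0.02564·290.8·0.1918 = 1.430 m
Minor: ΣK = 6.83; h_m = ΣK·V²/2g = 1.310 m
Total H_L = 1.430 + 1.310 = 2.740 m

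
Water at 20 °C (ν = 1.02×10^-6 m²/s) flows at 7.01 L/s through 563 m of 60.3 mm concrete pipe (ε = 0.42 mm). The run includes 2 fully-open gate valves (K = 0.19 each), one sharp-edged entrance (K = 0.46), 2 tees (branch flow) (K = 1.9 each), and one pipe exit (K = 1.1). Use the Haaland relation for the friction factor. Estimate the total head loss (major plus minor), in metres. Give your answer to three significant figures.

V = 4Q/(πD²) = 2.455 m/s; V²/2g = 0.3071 m
Re = 1.45×10^5, ε/D = 0.00697 → f = 0.03421 (Haaland)
Major: h_f = f(L/D)·V²/2g = 0.03421·9337·0.3071 = 98.09 m
Minor: ΣK = 5.74; h_m = ΣK·V²/2g = 1.763 m
Total H_L = 98.09 + 1.763 = 99.85 m

H_L ≈ 99.9 m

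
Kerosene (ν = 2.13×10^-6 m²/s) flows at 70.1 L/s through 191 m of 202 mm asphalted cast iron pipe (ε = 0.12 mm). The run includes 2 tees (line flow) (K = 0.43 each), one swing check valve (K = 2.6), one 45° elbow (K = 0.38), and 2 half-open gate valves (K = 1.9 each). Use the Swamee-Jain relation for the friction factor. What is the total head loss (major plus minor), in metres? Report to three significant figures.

V = 4Q/(πD²) = 2.187 m/s; V²/2g = 0.2439 m
Re = 2.07×10^5, ε/D = 5.94×10^-4 → f = 0.01935 (Swamee-Jain)
Major: h_f = f(L/D)·V²/2g = 0.01935·945.5·0.2439 = 4.463 m
Minor: ΣK = 7.64; h_m = ΣK·V²/2g = 1.863 m
Total H_L = 4.463 + 1.863 = 6.326 m

H_L ≈ 6.33 m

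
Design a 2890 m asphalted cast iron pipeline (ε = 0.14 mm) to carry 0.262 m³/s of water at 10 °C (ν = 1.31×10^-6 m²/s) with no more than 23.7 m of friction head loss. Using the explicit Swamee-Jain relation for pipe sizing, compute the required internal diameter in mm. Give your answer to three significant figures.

D ≈ 415 mm

Swamee-Jain (Type III): D = 0.66·[ε^1.25·(LQ²/(gh_f))^4.75 + ν·Q^9.4·(L/(gh_f))^5.2]^0.04
LQ²/(gh_f) = 0.8533; L/(gh_f) = 12.43
Term 1 = ε^1.25·(…)^4.75 = 7.17×10^-6; Term 2 = ν·Q^9.4·(…)^5.2 = 2.19×10^-6
D = 0.66·(7.17×10^-6 + 2.19×10^-6)^0.04 = 0.4153 m = 415 mm
Check: V = 1.93 m/s, Re = 6.13×10^5, f = 0.01646, h_f = 21.8 m ≈ 23.7 m ✓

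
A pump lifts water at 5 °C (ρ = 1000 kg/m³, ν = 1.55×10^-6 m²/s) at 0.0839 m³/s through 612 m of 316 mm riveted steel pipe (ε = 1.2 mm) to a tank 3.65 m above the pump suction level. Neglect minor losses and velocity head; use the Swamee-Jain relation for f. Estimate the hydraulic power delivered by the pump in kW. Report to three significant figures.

P_hyd ≈ 5.67 kW

V = 4Q/(πD²) = 1.070 m/s; Re = 2.18×10^5; ε/D = 0.00380; f = 0.02868
h_f = f(L/D)V²/2g = 3.240 m
Total head H = z + h_f = 3.65 + 3.240 = 6.890 m
P_hyd = ρgQH = 1000·9.81·0.0839·6.890 = 5.671 kW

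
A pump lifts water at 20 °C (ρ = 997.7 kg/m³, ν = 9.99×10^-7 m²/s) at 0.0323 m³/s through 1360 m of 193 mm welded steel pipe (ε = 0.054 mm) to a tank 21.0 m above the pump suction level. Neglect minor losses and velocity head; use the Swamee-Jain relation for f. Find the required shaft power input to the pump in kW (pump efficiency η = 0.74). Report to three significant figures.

P_shaft ≈ 12.3 kW

V = 4Q/(πD²) = 1.104 m/s; Re = 2.13×10^5; ε/D = 2.80×10^-4; f = 0.01753
h_f = f(L/D)V²/2g = 7.676 m
Total head H = z + h_f = 21.0 + 7.676 = 28.68 m
P_hyd = ρgQH = 997.7·9.81·0.0323·28.68 = 9.065 kW
P_shaft = P_hyd/η = 9.065/0.74 = 12.25 kW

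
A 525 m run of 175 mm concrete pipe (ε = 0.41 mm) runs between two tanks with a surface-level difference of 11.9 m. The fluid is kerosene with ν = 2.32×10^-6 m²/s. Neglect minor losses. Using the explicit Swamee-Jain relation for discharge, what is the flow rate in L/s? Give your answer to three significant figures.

Q ≈ 41.9 L/s

Swamee-Jain (Type II): Q = -0.965·√(gD⁵h_f/L)·ln[ε/(3.7D) + √(3.17ν²L/(gD³h_f))]
√(gD⁵h_f/L) = √(9.81·0.175⁵·11.9/525) = 0.006041
ε/(3.7D) = 6.33×10^-4; √(3.17ν²L/(gD³h_f)) = 1.20×10^-4
Q = -0.965·0.006041·ln(7.529×10^-4) = 0.04193 m³/s
Check: V = 1.74 m/s, Re = 1.31×10^5, f = 0.02584, h_f = 12.0 m ≈ 11.9 m ✓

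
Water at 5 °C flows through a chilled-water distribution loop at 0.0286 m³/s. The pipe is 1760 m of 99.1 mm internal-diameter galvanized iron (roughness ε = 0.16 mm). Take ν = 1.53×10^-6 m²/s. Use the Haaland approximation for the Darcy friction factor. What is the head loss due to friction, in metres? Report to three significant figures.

h_f ≈ 286 m

V = 4Q/(πD²) = 4·0.0286/(π·0.0991²) = 3.708 m/s
Re = VD/ν = 3.708·0.0991/1.53×10^-6 = 2.40×10^5 → turbulent
ε/D = 0.16/99.1 = 0.00161
Haaland: f = 0.02295
h_f = f(L/D)V²/(2g) = 0.02295·(1760/0.0991)·3.708²/(2·9.81) = 285.6 m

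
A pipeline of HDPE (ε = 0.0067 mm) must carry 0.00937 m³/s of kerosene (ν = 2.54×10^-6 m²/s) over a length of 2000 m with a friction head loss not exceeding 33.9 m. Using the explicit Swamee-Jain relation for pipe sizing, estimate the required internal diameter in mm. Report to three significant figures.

D ≈ 99.0 mm

Swamee-Jain (Type III): D = 0.66·[ε^1.25·(LQ²/(gh_f))^4.75 + ν·Q^9.4·(L/(gh_f))^5.2]^0.04
LQ²/(gh_f) = 5.280×10^-4; L/(gh_f) = 6.014
Term 1 = ε^1.25·(…)^4.75 = 9.23×10^-23; Term 2 = ν·Q^9.4·(…)^5.2 = 2.46×10^-21
D = 0.66·(9.23×10^-23 + 2.46×10^-21)^0.04 = 0.09904 m = 99.0 mm
Check: V = 1.22 m/s, Re = 4.74×10^4, f = 0.02128, h_f = 32.4 m ≈ 33.9 m ✓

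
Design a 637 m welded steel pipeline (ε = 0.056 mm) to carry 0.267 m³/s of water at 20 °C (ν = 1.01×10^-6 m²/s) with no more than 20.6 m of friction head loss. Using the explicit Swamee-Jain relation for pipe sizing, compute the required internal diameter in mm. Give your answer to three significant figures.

Swamee-Jain (Type III): D = 0.66·[ε^1.25·(LQ²/(gh_f))^4.75 + ν·Q^9.4·(L/(gh_f))^5.2]^0.04
LQ²/(gh_f) = 0.2247; L/(gh_f) = 3.152
Term 1 = ε^1.25·(…)^4.75 = 4.03×10^-9; Term 2 = ν·Q^9.4·(…)^5.2 = 1.61×10^-9
D = 0.66·(4.03×10^-9 + 1.61×10^-9)^0.04 = 0.3087 m = 309 mm
Check: V = 3.57 m/s, Re = 1.09×10^6, f = 0.01449, h_f = 19.4 m ≈ 20.6 m ✓

D ≈ 309 mm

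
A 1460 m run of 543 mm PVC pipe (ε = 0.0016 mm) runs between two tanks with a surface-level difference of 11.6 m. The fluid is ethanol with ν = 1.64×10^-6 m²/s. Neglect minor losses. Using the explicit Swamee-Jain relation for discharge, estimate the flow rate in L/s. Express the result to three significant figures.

Q ≈ 616 L/s

Swamee-Jain (Type II): Q = -0.965·√(gD⁵h_f/L)·ln[ε/(3.7D) + √(3.17ν²L/(gD³h_f))]
√(gD⁵h_f/L) = √(9.81·0.543⁵·11.6/1460) = 0.06066
ε/(3.7D) = 7.96×10^-7; √(3.17ν²L/(gD³h_f)) = 2.61×10^-5
Q = -0.965·0.06066·ln(2.694×10^-5) = 0.6159 m³/s
Check: V = 2.66 m/s, Re = 8.81×10^5, f = 0.01193, h_f = 11.6 m ≈ 11.6 m ✓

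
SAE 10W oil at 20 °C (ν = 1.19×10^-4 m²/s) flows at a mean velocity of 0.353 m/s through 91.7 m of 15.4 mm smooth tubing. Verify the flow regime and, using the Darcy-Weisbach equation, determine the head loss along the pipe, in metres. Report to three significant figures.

h_f ≈ 53.0 m

Re = VD/ν = 0.353·0.01540/1.19×10^-4 = 45.7 → laminar (Re < 2300)
f = 64/Re = 1.401
h_f = f(L/D)V²/(2g) = 1.401·(91.7/0.01540)·0.353²/(2·9.81) = 52.98 m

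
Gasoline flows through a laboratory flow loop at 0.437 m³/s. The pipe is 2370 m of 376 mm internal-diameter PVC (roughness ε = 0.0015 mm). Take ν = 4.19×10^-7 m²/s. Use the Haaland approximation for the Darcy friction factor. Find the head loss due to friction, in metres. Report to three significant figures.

V = 4Q/(πD²) = 4·0.437/(π·0.376²) = 3.936 m/s
Re = VD/ν = 3.936·0.376/4.19×10^-7 = 3.53×10^6 → turbulent
ε/D = 0.0015/376 = 3.99×10^-6
Haaland: f = 0.009637
h_f = f(L/D)V²/(2g) = 0.009637·(2370/0.376)·3.936²/(2·9.81) = 47.95 m

h_f ≈ 48.0 m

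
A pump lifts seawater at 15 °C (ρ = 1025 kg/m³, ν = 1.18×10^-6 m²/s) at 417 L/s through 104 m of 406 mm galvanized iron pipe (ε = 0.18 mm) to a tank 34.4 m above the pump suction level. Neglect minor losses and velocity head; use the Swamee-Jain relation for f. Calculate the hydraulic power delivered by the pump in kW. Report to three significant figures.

V = 4Q/(πD²) = 3.221 m/s; Re = 1.11×10^6; ε/D = 4.43×10^-4; f = 0.01685
h_f = f(L/D)V²/2g = 2.282 m
Total head H = z + h_f = 34.4 + 2.282 = 36.68 m
P_hyd = ρgQH = 1025·9.81·0.417·36.68 = 153.8 kW

P_hyd ≈ 154 kW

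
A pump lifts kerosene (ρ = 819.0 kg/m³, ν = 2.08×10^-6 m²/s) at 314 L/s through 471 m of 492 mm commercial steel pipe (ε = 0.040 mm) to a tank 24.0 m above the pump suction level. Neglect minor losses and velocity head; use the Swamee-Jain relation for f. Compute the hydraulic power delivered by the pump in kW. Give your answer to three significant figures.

P_hyd ≈ 65.5 kW

V = 4Q/(πD²) = 1.652 m/s; Re = 3.91×10^5; ε/D = 8.13×10^-5; f = 0.01470
h_f = f(L/D)V²/2g = 1.957 m
Total head H = z + h_f = 24.0 + 1.957 = 25.96 m
P_hyd = ρgQH = 819.0·9.81·0.314·25.96 = 65.48 kW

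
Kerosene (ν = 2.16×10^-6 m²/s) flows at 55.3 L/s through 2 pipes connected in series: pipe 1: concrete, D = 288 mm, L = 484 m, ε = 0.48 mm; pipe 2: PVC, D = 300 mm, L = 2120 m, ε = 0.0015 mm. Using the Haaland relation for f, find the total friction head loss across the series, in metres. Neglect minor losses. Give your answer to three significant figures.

H ≈ 5.34 m

Pipe 1: V = 0.8489 m/s, Re = 1.13×10^5, ε/D = 0.00167, f = 0.02388, h_1 = f(L/D)V²/2g = 1.474 m
Pipe 2: V = 0.7823 m/s, Re = 1.09×10^5, ε/D = 5.00×10^-6, f = 0.01754, h_2 = f(L/D)V²/2g = 3.866 m
Series → Q common, losses add: H = Σh = 5.340 m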